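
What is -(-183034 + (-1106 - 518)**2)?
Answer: -2454342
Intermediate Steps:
-(-183034 + (-1106 - 518)**2) = -(-183034 + (-1624)**2) = -(-183034 + 2637376) = -1*2454342 = -2454342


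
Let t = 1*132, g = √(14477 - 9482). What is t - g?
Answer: 132 - 3*√555 ≈ 61.325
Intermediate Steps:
g = 3*√555 (g = √4995 = 3*√555 ≈ 70.675)
t = 132
t - g = 132 - 3*√555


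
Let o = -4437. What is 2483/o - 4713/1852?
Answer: -25510097/8217324 ≈ -3.1044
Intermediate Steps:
2483/o - 4713/1852 = 2483/(-4437) - 4713/1852 = 2483*(-1/4437) - 4713*1/1852 = -2483/4437 - 4713/1852 = -25510097/8217324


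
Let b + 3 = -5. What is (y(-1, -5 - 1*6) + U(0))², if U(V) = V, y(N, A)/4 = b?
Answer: 1024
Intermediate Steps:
b = -8 (b = -3 - 5 = -8)
y(N, A) = -32 (y(N, A) = 4*(-8) = -32)
(y(-1, -5 - 1*6) + U(0))² = (-32 + 0)² = (-32)² = 1024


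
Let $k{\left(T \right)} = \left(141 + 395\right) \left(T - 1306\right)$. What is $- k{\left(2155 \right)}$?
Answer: $-455064$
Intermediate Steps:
$k{\left(T \right)} = -700016 + 536 T$ ($k{\left(T \right)} = 536 \left(-1306 + T\right) = -700016 + 536 T$)
$- k{\left(2155 \right)} = - (-700016 + 536 \cdot 2155) = - (-700016 + 1155080) = \left(-1\right) 455064 = -455064$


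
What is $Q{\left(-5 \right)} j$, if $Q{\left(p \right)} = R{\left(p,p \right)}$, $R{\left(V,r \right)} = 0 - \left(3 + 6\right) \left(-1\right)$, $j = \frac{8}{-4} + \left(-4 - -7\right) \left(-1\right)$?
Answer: $-45$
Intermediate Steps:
$j = -5$ ($j = 8 \left(- \frac{1}{4}\right) + \left(-4 + 7\right) \left(-1\right) = -2 + 3 \left(-1\right) = -2 - 3 = -5$)
$R{\left(V,r \right)} = 9$ ($R{\left(V,r \right)} = 0 - 9 \left(-1\right) = 0 - -9 = 0 + 9 = 9$)
$Q{\left(p \right)} = 9$
$Q{\left(-5 \right)} j = 9 \left(-5\right) = -45$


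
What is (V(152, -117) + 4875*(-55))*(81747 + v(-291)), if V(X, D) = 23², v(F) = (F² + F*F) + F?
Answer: -67117893528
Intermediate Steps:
v(F) = F + 2*F² (v(F) = (F² + F²) + F = 2*F² + F = F + 2*F²)
V(X, D) = 529
(V(152, -117) + 4875*(-55))*(81747 + v(-291)) = (529 + 4875*(-55))*(81747 - 291*(1 + 2*(-291))) = (529 - 268125)*(81747 - 291*(1 - 582)) = -267596*(81747 - 291*(-581)) = -267596*(81747 + 169071) = -267596*250818 = -67117893528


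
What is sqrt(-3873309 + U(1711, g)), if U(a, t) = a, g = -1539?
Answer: I*sqrt(3871598) ≈ 1967.6*I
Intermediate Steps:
sqrt(-3873309 + U(1711, g)) = sqrt(-3873309 + 1711) = sqrt(-3871598) = I*sqrt(3871598)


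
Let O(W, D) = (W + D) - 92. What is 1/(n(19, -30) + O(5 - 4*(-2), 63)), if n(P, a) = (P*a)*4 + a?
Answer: -1/2326 ≈ -0.00042992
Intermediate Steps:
n(P, a) = a + 4*P*a (n(P, a) = 4*P*a + a = a + 4*P*a)
O(W, D) = -92 + D + W (O(W, D) = (D + W) - 92 = -92 + D + W)
1/(n(19, -30) + O(5 - 4*(-2), 63)) = 1/(-30*(1 + 4*19) + (-92 + 63 + (5 - 4*(-2)))) = 1/(-30*(1 + 76) + (-92 + 63 + (5 + 8))) = 1/(-30*77 + (-92 + 63 + 13)) = 1/(-2310 - 16) = 1/(-2326) = -1/2326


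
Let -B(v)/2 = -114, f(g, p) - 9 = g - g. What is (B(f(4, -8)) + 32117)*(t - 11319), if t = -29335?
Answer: -1314953630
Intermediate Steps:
f(g, p) = 9 (f(g, p) = 9 + (g - g) = 9 + 0 = 9)
B(v) = 228 (B(v) = -2*(-114) = 228)
(B(f(4, -8)) + 32117)*(t - 11319) = (228 + 32117)*(-29335 - 11319) = 32345*(-40654) = -1314953630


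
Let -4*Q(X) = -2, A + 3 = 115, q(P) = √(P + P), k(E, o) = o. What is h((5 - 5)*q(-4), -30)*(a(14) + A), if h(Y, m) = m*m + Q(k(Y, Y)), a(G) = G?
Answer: 113463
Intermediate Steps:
q(P) = √2*√P (q(P) = √(2*P) = √2*√P)
A = 112 (A = -3 + 115 = 112)
Q(X) = ½ (Q(X) = -¼*(-2) = ½)
h(Y, m) = ½ + m² (h(Y, m) = m*m + ½ = m² + ½ = ½ + m²)
h((5 - 5)*q(-4), -30)*(a(14) + A) = (½ + (-30)²)*(14 + 112) = (½ + 900)*126 = (1801/2)*126 = 113463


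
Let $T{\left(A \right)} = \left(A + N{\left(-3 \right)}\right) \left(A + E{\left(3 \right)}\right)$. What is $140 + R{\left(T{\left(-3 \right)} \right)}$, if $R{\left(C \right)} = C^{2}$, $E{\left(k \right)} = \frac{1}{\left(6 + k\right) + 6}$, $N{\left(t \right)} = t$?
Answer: $\frac{11244}{25} \approx 449.76$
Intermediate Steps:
$E{\left(k \right)} = \frac{1}{12 + k}$
$T{\left(A \right)} = \left(-3 + A\right) \left(\frac{1}{15} + A\right)$ ($T{\left(A \right)} = \left(A - 3\right) \left(A + \frac{1}{12 + 3}\right) = \left(-3 + A\right) \left(A + \frac{1}{15}\right) = \left(-3 + A\right) \left(\frac{1}{15} + A\right)$)
$140 + R{\left(T{\left(-3 \right)} \right)} = 140 + \left(- \frac{1}{5} + \left(-3\right)^{2} - - \frac{44}{5}\right)^{2} = 140 + \left(- \frac{1}{5} + 9 + \frac{44}{5}\right)^{2} = 140 + \left(\frac{88}{5}\right)^{2} = 140 + \frac{7744}{25} = \frac{11244}{25}$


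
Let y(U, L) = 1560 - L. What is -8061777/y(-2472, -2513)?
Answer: -8061777/4073 ≈ -1979.3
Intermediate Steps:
-8061777/y(-2472, -2513) = -8061777/(1560 - 1*(-2513)) = -8061777/(1560 + 2513) = -8061777/4073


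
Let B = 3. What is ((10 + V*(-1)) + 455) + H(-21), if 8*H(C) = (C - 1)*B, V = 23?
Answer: 1735/4 ≈ 433.75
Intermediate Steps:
H(C) = -3/8 + 3*C/8 (H(C) = ((C - 1)*3)/8 = ((-1 + C)*3)/8 = (-3 + 3*C)/8 = -3/8 + 3*C/8)
((10 + V*(-1)) + 455) + H(-21) = ((10 + 23*(-1)) + 455) + (-3/8 + (3/8)*(-21)) = ((10 - 23) + 455) + (-3/8 - 63/8) = (-13 + 455) - 33/4 = 442 - 33/4 = 1735/4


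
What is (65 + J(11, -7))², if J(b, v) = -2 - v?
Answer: 4900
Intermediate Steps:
(65 + J(11, -7))² = (65 + (-2 - 1*(-7)))² = (65 + (-2 + 7))² = (65 + 5)² = 70² = 4900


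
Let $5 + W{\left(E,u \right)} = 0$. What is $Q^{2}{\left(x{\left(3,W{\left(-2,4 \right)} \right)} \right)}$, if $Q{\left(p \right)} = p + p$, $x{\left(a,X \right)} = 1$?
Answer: $4$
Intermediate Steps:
$W{\left(E,u \right)} = -5$ ($W{\left(E,u \right)} = -5 + 0 = -5$)
$Q{\left(p \right)} = 2 p$
$Q^{2}{\left(x{\left(3,W{\left(-2,4 \right)} \right)} \right)} = \left(2 \cdot 1\right)^{2} = 2^{2} = 4$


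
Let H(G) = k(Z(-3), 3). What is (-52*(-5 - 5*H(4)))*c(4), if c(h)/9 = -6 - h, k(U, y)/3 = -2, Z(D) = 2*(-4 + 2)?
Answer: 117000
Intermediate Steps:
Z(D) = -4 (Z(D) = 2*(-2) = -4)
k(U, y) = -6 (k(U, y) = 3*(-2) = -6)
H(G) = -6
c(h) = -54 - 9*h (c(h) = 9*(-6 - h) = -54 - 9*h)
(-52*(-5 - 5*H(4)))*c(4) = (-52*(-5 - 5*(-6)))*(-54 - 9*4) = (-52*(-5 + 30))*(-54 - 36) = -52*25*(-90) = -1300*(-90) = 117000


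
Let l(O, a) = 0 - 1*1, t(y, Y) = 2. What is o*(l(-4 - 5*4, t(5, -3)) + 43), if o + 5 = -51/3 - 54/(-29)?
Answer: -24528/29 ≈ -845.79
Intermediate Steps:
l(O, a) = -1 (l(O, a) = 0 - 1 = -1)
o = -584/29 (o = -5 + (-51/3 - 54/(-29)) = -5 + (-51*1/3 - 54*(-1/29)) = -5 + (-17 + 54/29) = -5 - 439/29 = -584/29 ≈ -20.138)
o*(l(-4 - 5*4, t(5, -3)) + 43) = -584*(-1 + 43)/29 = -584/29*42 = -24528/29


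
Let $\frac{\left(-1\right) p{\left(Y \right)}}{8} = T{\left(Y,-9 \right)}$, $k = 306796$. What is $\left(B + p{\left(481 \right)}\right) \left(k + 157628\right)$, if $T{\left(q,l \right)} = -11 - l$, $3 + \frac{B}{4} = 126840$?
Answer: $235632018336$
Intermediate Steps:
$B = 507348$ ($B = -12 + 4 \cdot 126840 = -12 + 507360 = 507348$)
$p{\left(Y \right)} = 16$ ($p{\left(Y \right)} = - 8 \left(-11 - -9\right) = - 8 \left(-11 + 9\right) = \left(-8\right) \left(-2\right) = 16$)
$\left(B + p{\left(481 \right)}\right) \left(k + 157628\right) = \left(507348 + 16\right) \left(306796 + 157628\right) = 507364 \cdot 464424 = 235632018336$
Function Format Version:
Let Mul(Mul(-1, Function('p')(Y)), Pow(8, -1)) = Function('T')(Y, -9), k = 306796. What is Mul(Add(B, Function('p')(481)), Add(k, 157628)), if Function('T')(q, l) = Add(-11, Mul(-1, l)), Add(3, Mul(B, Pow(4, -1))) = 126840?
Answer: 235632018336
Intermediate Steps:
B = 507348 (B = Add(-12, Mul(4, 126840)) = Add(-12, 507360) = 507348)
Function('p')(Y) = 16 (Function('p')(Y) = Mul(-8, Add(-11, Mul(-1, -9))) = Mul(-8, Add(-11, 9)) = Mul(-8, -2) = 16)
Mul(Add(B, Function('p')(481)), Add(k, 157628)) = Mul(Add(507348, 16), Add(306796, 157628)) = Mul(507364, 464424) = 235632018336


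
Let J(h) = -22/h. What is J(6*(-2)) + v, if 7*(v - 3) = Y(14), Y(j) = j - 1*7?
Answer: 35/6 ≈ 5.8333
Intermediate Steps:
Y(j) = -7 + j (Y(j) = j - 7 = -7 + j)
v = 4 (v = 3 + (-7 + 14)/7 = 3 + (⅐)*7 = 3 + 1 = 4)
J(6*(-2)) + v = -22/(6*(-2)) + 4 = -22/(-12) + 4 = -22*(-1/12) + 4 = 11/6 + 4 = 35/6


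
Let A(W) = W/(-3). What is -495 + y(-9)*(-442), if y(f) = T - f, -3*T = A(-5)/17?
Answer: -40127/9 ≈ -4458.6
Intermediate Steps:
A(W) = -W/3 (A(W) = W*(-⅓) = -W/3)
T = -5/153 (T = -(-⅓*(-5))/(3*17) = -5/(9*17) = -⅓*5/51 = -5/153 ≈ -0.032680)
y(f) = -5/153 - f
-495 + y(-9)*(-442) = -495 + (-5/153 - 1*(-9))*(-442) = -495 + (-5/153 + 9)*(-442) = -495 + (1372/153)*(-442) = -495 - 35672/9 = -40127/9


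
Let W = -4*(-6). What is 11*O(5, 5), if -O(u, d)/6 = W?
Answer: -1584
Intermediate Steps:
W = 24
O(u, d) = -144 (O(u, d) = -6*24 = -144)
11*O(5, 5) = 11*(-144) = -1584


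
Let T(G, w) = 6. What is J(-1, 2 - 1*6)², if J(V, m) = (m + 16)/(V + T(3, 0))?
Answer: 144/25 ≈ 5.7600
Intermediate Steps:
J(V, m) = (16 + m)/(6 + V) (J(V, m) = (m + 16)/(V + 6) = (16 + m)/(6 + V))
J(-1, 2 - 1*6)² = ((16 + (2 - 1*6))/(6 - 1))² = ((16 + (2 - 6))/5)² = ((16 - 4)/5)² = ((⅕)*12)² = (12/5)² = 144/25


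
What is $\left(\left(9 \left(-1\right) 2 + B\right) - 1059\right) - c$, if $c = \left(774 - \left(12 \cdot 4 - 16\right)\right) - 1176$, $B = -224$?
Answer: $-867$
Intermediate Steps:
$c = -434$ ($c = \left(774 - \left(48 - 16\right)\right) - 1176 = \left(774 - 32\right) - 1176 = 742 - 1176 = -434$)
$\left(\left(9 \left(-1\right) 2 + B\right) - 1059\right) - c = \left(\left(9 \left(-1\right) 2 - 224\right) - 1059\right) - -434 = \left(\left(\left(-9\right) 2 - 224\right) - 1059\right) + 434 = \left(\left(-18 - 224\right) - 1059\right) + 434 = \left(-242 - 1059\right) + 434 = -1301 + 434 = -867$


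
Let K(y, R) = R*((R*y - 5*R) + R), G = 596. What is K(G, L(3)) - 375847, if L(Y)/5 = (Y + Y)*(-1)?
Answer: 156953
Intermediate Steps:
L(Y) = -10*Y (L(Y) = 5*((Y + Y)*(-1)) = 5*((2*Y)*(-1)) = 5*(-2*Y) = -10*Y)
K(y, R) = R*(-4*R + R*y) (K(y, R) = R*((-5*R + R*y) + R) = R*(-4*R + R*y))
K(G, L(3)) - 375847 = (-10*3)**2*(-4 + 596) - 375847 = (-30)**2*592 - 375847 = 900*592 - 375847 = 532800 - 375847 = 156953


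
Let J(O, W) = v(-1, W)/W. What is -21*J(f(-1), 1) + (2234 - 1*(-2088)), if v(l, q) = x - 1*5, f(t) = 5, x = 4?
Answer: 4343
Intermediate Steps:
v(l, q) = -1 (v(l, q) = 4 - 1*5 = 4 - 5 = -1)
J(O, W) = -1/W
-21*J(f(-1), 1) + (2234 - 1*(-2088)) = -(-21)/1 + (2234 - 1*(-2088)) = -(-21) + (2234 + 2088) = -21*(-1) + 4322 = 21 + 4322 = 4343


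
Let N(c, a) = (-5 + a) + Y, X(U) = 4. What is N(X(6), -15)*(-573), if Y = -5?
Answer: 14325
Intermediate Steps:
N(c, a) = -10 + a (N(c, a) = (-5 + a) - 5 = -10 + a)
N(X(6), -15)*(-573) = (-10 - 15)*(-573) = -25*(-573) = 14325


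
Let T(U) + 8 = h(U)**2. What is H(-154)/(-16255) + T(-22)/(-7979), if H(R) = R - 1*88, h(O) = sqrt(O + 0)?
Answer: 2418568/129698645 ≈ 0.018648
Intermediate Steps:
h(O) = sqrt(O)
H(R) = -88 + R (H(R) = R - 88 = -88 + R)
T(U) = -8 + U (T(U) = -8 + (sqrt(U))**2 = -8 + U)
H(-154)/(-16255) + T(-22)/(-7979) = (-88 - 154)/(-16255) + (-8 - 22)/(-7979) = -242*(-1/16255) - 30*(-1/7979) = 242/16255 + 30/7979 = 2418568/129698645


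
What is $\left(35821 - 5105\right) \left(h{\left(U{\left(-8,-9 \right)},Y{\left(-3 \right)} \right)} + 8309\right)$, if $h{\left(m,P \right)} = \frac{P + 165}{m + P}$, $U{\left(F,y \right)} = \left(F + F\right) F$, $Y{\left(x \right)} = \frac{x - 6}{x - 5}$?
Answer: $\frac{263682300616}{1033} \approx 2.5526 \cdot 10^{8}$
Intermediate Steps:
$Y{\left(x \right)} = \frac{-6 + x}{-5 + x}$
$U{\left(F,y \right)} = 2 F^{2}$ ($U{\left(F,y \right)} = 2 F F = 2 F^{2}$)
$h{\left(m,P \right)} = \frac{165 + P}{P + m}$
$\left(35821 - 5105\right) \left(h{\left(U{\left(-8,-9 \right)},Y{\left(-3 \right)} \right)} + 8309\right) = \left(35821 - 5105\right) \left(\frac{165 + \frac{-6 - 3}{-5 - 3}}{\frac{-6 - 3}{-5 - 3} + 2 \left(-8\right)^{2}} + 8309\right) = 30716 \left(\frac{165 + \frac{1}{-8} \left(-9\right)}{\frac{1}{-8} \left(-9\right) + 2 \cdot 64} + 8309\right) = 30716 \left(\frac{165 - - \frac{9}{8}}{\left(- \frac{1}{8}\right) \left(-9\right) + 128} + 8309\right) = 30716 \left(\frac{165 + \frac{9}{8}}{\frac{9}{8} + 128} + 8309\right) = 30716 \left(\frac{1}{\frac{1033}{8}} \cdot \frac{1329}{8} + 8309\right) = 30716 \left(\frac{8}{1033} \cdot \frac{1329}{8} + 8309\right) = 30716 \left(\frac{1329}{1033} + 8309\right) = 30716 \cdot \frac{8584526}{1033} = \frac{263682300616}{1033}$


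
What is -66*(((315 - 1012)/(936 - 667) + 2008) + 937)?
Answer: -52239528/269 ≈ -1.9420e+5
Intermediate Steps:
-66*(((315 - 1012)/(936 - 667) + 2008) + 937) = -66*((-697/269 + 2008) + 937) = -66*(539455/269 + 937) = -66*791508/269 = -52239528/269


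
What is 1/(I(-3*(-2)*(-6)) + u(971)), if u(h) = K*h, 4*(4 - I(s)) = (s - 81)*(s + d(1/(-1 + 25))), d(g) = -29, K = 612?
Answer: 4/2369419 ≈ 1.6882e-6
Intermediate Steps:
I(s) = 4 - (-81 + s)*(-29 + s)/4 (I(s) = 4 - (s - 81)*(s - 29)/4 = 4 - (-81 + s)*(-29 + s)/4)
u(h) = 612*h
1/(I(-3*(-2)*(-6)) + u(971)) = 1/((-2333/4 - (-3*(-2)*(-6))²/4 + 55*(-3*(-2)*(-6))/2) + 612*971) = 1/((-2333/4 - (6*(-6))²/4 + 55*(6*(-6))/2) + 594252) = 1/((-2333/4 - ¼*(-36)² + (55/2)*(-36)) + 594252) = 1/((-2333/4 - ¼*1296 - 990) + 594252) = 1/((-2333/4 - 324 - 990) + 594252) = 1/(-7589/4 + 594252) = 1/(2369419/4) = 4/2369419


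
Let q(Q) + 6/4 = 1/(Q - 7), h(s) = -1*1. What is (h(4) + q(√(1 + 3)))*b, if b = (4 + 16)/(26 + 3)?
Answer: -54/29 ≈ -1.8621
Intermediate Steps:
h(s) = -1
b = 20/29 ≈ 0.68966
q(Q) = -3/2 + 1/(-7 + Q) (q(Q) = -3/2 + 1/(Q - 7) = -3/2 + 1/(-7 + Q))
(h(4) + q(√(1 + 3)))*b = (-1 + (23 - 3*√(1 + 3))/(2*(-7 + √(1 + 3))))*(20/29) = (-1 + (23 - 3*√4)/(2*(-7 + √4)))*(20/29) = (-1 + (23 - 3*2)/(2*(-7 + 2)))*(20/29) = (-1 + (½)*(23 - 6)/(-5))*(20/29) = (-1 + (½)*(-⅕)*17)*(20/29) = (-1 - 17/10)*(20/29) = -27/10*20/29 = -54/29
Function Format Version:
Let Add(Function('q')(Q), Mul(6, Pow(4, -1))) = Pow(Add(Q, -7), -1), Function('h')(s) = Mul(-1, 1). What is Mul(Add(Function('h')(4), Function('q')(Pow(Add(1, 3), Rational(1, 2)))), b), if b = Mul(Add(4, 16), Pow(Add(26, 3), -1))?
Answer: Rational(-54, 29) ≈ -1.8621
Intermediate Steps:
Function('h')(s) = -1
b = Rational(20, 29) (b = Mul(20, Pow(29, -1)) = Mul(20, Rational(1, 29)) = Rational(20, 29) ≈ 0.68966)
Function('q')(Q) = Add(Rational(-3, 2), Pow(Add(-7, Q), -1)) (Function('q')(Q) = Add(Rational(-3, 2), Pow(Add(Q, -7), -1)) = Add(Rational(-3, 2), Pow(Add(-7, Q), -1)))
Mul(Add(Function('h')(4), Function('q')(Pow(Add(1, 3), Rational(1, 2)))), b) = Mul(Add(-1, Mul(Rational(1, 2), Pow(Add(-7, Pow(Add(1, 3), Rational(1, 2))), -1), Add(23, Mul(-3, Pow(Add(1, 3), Rational(1, 2)))))), Rational(20, 29)) = Mul(Add(-1, Mul(Rational(1, 2), Pow(Add(-7, Pow(4, Rational(1, 2))), -1), Add(23, Mul(-3, Pow(4, Rational(1, 2)))))), Rational(20, 29)) = Mul(Add(-1, Mul(Rational(1, 2), Pow(Add(-7, 2), -1), Add(23, Mul(-3, 2)))), Rational(20, 29)) = Mul(Add(-1, Mul(Rational(1, 2), Pow(-5, -1), Add(23, -6))), Rational(20, 29)) = Mul(Add(-1, Mul(Rational(1, 2), Rational(-1, 5), 17)), Rational(20, 29)) = Mul(Add(-1, Rational(-17, 10)), Rational(20, 29)) = Mul(Rational(-27, 10), Rational(20, 29)) = Rational(-54, 29)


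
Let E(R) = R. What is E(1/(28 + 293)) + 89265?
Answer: 28654066/321 ≈ 89265.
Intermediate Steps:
E(1/(28 + 293)) + 89265 = 1/(28 + 293) + 89265 = 1/321 + 89265 = 28654066/321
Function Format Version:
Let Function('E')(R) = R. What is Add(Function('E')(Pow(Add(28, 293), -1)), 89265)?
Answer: Rational(28654066, 321) ≈ 89265.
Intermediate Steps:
Add(Function('E')(Pow(Add(28, 293), -1)), 89265) = Add(Pow(Add(28, 293), -1), 89265) = Add(Pow(321, -1), 89265) = Add(Rational(1, 321), 89265) = Rational(28654066, 321)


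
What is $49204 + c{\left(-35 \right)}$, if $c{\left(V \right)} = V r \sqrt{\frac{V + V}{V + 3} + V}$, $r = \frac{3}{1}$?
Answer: $49204 - \frac{525 i \sqrt{21}}{4} \approx 49204.0 - 601.46 i$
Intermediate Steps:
$r = 3$ ($r = 3 \cdot 1 = 3$)
$c{\left(V \right)} = 3 V \sqrt{V + \frac{2 V}{3 + V}}$ ($c{\left(V \right)} = V 3 \sqrt{\frac{V + V}{V + 3} + V} = 3 V \sqrt{\frac{2 V}{3 + V} + V} = 3 V \sqrt{V + \frac{2 V}{3 + V}}$)
$49204 + c{\left(-35 \right)} = 49204 + 3 \left(-35\right) \sqrt{- \frac{35 \left(5 - 35\right)}{3 - 35}} = 49204 + 3 \left(-35\right) \sqrt{\left(-35\right) \frac{1}{-32} \left(-30\right)} = 49204 + 3 \left(-35\right) \sqrt{\left(-35\right) \left(- \frac{1}{32}\right) \left(-30\right)} = 49204 + 3 \left(-35\right) \sqrt{- \frac{525}{16}} = 49204 + 3 \left(-35\right) \frac{5 i \sqrt{21}}{4} = 49204 - \frac{525 i \sqrt{21}}{4}$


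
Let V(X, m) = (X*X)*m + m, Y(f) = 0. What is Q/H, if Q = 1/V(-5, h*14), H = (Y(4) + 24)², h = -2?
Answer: -1/419328 ≈ -2.3848e-6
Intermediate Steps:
V(X, m) = m + m*X² (V(X, m) = X²*m + m = m*X² + m = m + m*X²)
H = 576 (H = (0 + 24)² = 24² = 576)
Q = -1/728 (Q = 1/((-2*14)*(1 + (-5)²)) = 1/(-28*(1 + 25)) = 1/(-28*26) = 1/(-728) = -1/728 ≈ -0.0013736)
Q/H = -1/728/576 = -1/728*1/576 = -1/419328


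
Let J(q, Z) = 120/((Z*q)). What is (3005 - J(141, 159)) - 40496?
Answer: -280170283/7473 ≈ -37491.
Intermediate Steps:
J(q, Z) = 120/(Z*q) (J(q, Z) = 120*(1/(Z*q)) = 120/(Z*q))
(3005 - J(141, 159)) - 40496 = (3005 - 120/(159*141)) - 40496 = (3005 - 1*40/7473) - 40496 = (3005 - 40/7473) - 40496 = 22456325/7473 - 40496 = -280170283/7473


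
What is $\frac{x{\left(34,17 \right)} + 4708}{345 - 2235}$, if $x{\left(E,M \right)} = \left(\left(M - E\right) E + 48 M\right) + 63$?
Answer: $- \frac{5009}{1890} \approx -2.6503$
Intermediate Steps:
$x{\left(E,M \right)} = 63 + 48 M + E \left(M - E\right)$ ($x{\left(E,M \right)} = \left(E \left(M - E\right) + 48 M\right) + 63 = \left(48 M + E \left(M - E\right)\right) + 63 = 63 + 48 M + E \left(M - E\right)$)
$\frac{x{\left(34,17 \right)} + 4708}{345 - 2235} = \frac{\left(63 - 34^{2} + 48 \cdot 17 + 34 \cdot 17\right) + 4708}{345 - 2235} = \frac{\left(63 - 1156 + 816 + 578\right) + 4708}{-1890} = \left(\left(63 - 1156 + 816 + 578\right) + 4708\right) \left(- \frac{1}{1890}\right) = \left(301 + 4708\right) \left(- \frac{1}{1890}\right) = 5009 \left(- \frac{1}{1890}\right) = - \frac{5009}{1890}$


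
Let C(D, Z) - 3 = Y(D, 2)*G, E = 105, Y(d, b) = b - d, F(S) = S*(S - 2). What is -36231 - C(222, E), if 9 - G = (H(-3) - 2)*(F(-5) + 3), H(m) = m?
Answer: 7546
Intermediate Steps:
F(S) = S*(-2 + S)
G = 199 (G = 9 - (-3 - 2)*(-5*(-2 - 5) + 3) = 9 - (-5)*(-5*(-7) + 3) = 9 - (-5)*(35 + 3) = 9 - (-5)*38 = 9 - 1*(-190) = 9 + 190 = 199)
C(D, Z) = 401 - 199*D (C(D, Z) = 3 + (2 - D)*199 = 3 + (398 - 199*D) = 401 - 199*D)
-36231 - C(222, E) = -36231 - (401 - 199*222) = -36231 - (401 - 44178) = -36231 - 1*(-43777) = -36231 + 43777 = 7546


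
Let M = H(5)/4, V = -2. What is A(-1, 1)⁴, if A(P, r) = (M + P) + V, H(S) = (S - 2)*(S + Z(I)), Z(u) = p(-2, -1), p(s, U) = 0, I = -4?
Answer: 81/256 ≈ 0.31641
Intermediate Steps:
Z(u) = 0
H(S) = S*(-2 + S) (H(S) = (S - 2)*(S + 0) = (-2 + S)*S = S*(-2 + S))
M = 15/4 (M = (5*(-2 + 5))/4 = (5*3)*(¼) = 15*(¼) = 15/4 ≈ 3.7500)
A(P, r) = 7/4 + P (A(P, r) = (15/4 + P) - 2 = 7/4 + P)
A(-1, 1)⁴ = (7/4 - 1)⁴ = (¾)⁴ = 81/256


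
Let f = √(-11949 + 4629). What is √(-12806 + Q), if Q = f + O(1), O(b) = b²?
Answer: √(-12805 + 2*I*√1830) ≈ 0.378 + 113.16*I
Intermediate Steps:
f = 2*I*√1830 (f = √(-7320) = 2*I*√1830 ≈ 85.557*I)
Q = 1 + 2*I*√1830 (Q = 2*I*√1830 + 1² = 2*I*√1830 + 1 = 1 + 2*I*√1830 ≈ 1.0 + 85.557*I)
√(-12806 + Q) = √(-12806 + (1 + 2*I*√1830)) = √(-12805 + 2*I*√1830)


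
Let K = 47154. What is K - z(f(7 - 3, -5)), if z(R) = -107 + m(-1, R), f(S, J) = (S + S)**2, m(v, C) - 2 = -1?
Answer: 47260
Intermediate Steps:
m(v, C) = 1 (m(v, C) = 2 - 1 = 1)
f(S, J) = 4*S**2 (f(S, J) = (2*S)**2 = 4*S**2)
z(R) = -106 (z(R) = -107 + 1 = -106)
K - z(f(7 - 3, -5)) = 47154 - 1*(-106) = 47154 + 106 = 47260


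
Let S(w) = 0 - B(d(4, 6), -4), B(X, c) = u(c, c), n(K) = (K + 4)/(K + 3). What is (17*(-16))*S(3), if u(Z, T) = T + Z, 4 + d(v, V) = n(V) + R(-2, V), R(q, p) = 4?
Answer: -2176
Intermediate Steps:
n(K) = (4 + K)/(3 + K)
d(v, V) = (4 + V)/(3 + V) (d(v, V) = -4 + ((4 + V)/(3 + V) + 4) = -4 + (4 + (4 + V)/(3 + V)) = (4 + V)/(3 + V))
B(X, c) = 2*c (B(X, c) = c + c = 2*c)
S(w) = 8 (S(w) = 0 - 2*(-4) = 0 - 1*(-8) = 0 + 8 = 8)
(17*(-16))*S(3) = (17*(-16))*8 = -272*8 = -2176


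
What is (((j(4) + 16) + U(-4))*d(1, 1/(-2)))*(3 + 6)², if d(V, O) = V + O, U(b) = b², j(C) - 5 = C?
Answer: 3321/2 ≈ 1660.5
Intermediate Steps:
j(C) = 5 + C
d(V, O) = O + V
(((j(4) + 16) + U(-4))*d(1, 1/(-2)))*(3 + 6)² = ((((5 + 4) + 16) + (-4)²)*(1/(-2) + 1))*(3 + 6)² = (((9 + 16) + 16)*(-½ + 1))*9² = ((25 + 16)*(½))*81 = (41*(½))*81 = (41/2)*81 = 3321/2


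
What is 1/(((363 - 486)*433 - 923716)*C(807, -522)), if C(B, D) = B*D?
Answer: 1/411554626650 ≈ 2.4298e-12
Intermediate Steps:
1/(((363 - 486)*433 - 923716)*C(807, -522)) = 1/(((363 - 486)*433 - 923716)*((807*(-522)))) = 1/(-123*433 - 923716*(-421254)) = -1/421254/(-53259 - 923716) = -1/421254/(-976975) = -1/976975*(-1/421254) = 1/411554626650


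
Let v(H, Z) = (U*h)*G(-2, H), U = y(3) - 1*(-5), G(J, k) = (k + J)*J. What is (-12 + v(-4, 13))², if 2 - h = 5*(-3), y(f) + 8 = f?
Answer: 144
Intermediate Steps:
y(f) = -8 + f
G(J, k) = J*(J + k) (G(J, k) = (J + k)*J = J*(J + k))
h = 17 (h = 2 - 5*(-3) = 2 - 1*(-15) = 2 + 15 = 17)
U = 0 (U = (-8 + 3) - 1*(-5) = -5 + 5 = 0)
v(H, Z) = 0 (v(H, Z) = (0*17)*(-2*(-2 + H)) = 0*(4 - 2*H) = 0)
(-12 + v(-4, 13))² = (-12 + 0)² = (-12)² = 144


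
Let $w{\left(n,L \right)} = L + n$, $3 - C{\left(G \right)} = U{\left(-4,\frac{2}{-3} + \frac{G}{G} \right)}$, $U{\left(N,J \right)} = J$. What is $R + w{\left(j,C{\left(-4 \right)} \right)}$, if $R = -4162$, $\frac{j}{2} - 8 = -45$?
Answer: $- \frac{12700}{3} \approx -4233.3$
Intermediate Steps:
$j = -74$ ($j = 16 + 2 \left(-45\right) = 16 - 90 = -74$)
$C{\left(G \right)} = \frac{8}{3}$ ($C{\left(G \right)} = 3 - \left(\frac{2}{-3} + \frac{G}{G}\right) = 3 - \left(2 \left(- \frac{1}{3}\right) + 1\right) = 3 - \left(- \frac{2}{3} + 1\right) = 3 - \frac{1}{3} = \frac{8}{3}$)
$R + w{\left(j,C{\left(-4 \right)} \right)} = -4162 + \left(\frac{8}{3} - 74\right) = -4162 - \frac{214}{3} = - \frac{12700}{3}$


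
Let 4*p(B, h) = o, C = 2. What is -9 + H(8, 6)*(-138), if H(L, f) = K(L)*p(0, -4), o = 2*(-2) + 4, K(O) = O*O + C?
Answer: -9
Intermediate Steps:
K(O) = 2 + O² (K(O) = O*O + 2 = O² + 2 = 2 + O²)
o = 0 (o = -4 + 4 = 0)
p(B, h) = 0 (p(B, h) = (¼)*0 = 0)
H(L, f) = 0 (H(L, f) = (2 + L²)*0 = 0)
-9 + H(8, 6)*(-138) = -9 + 0*(-138) = -9 + 0 = -9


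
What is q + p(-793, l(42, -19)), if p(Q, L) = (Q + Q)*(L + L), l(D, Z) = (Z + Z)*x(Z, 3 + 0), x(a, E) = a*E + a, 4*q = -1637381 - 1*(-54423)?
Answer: -19112951/2 ≈ -9.5565e+6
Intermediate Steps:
q = -791479/2 (q = (-1637381 - 1*(-54423))/4 = (-1637381 + 54423)/4 = (¼)*(-1582958) = -791479/2 ≈ -3.9574e+5)
x(a, E) = a + E*a (x(a, E) = E*a + a = a + E*a)
l(D, Z) = 8*Z² (l(D, Z) = (Z + Z)*(Z*(1 + (3 + 0))) = (2*Z)*(Z*(1 + 3)) = (2*Z)*(Z*4) = (2*Z)*(4*Z) = 8*Z²)
p(Q, L) = 4*L*Q (p(Q, L) = (2*Q)*(2*L) = 4*L*Q)
q + p(-793, l(42, -19)) = -791479/2 + 4*(8*(-19)²)*(-793) = -791479/2 + 4*(8*361)*(-793) = -791479/2 + 4*2888*(-793) = -791479/2 - 9160736 = -19112951/2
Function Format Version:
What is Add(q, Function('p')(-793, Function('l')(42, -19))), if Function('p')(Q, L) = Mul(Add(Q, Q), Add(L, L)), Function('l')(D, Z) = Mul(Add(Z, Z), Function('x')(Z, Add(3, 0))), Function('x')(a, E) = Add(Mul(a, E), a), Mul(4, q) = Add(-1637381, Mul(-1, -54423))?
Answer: Rational(-19112951, 2) ≈ -9.5565e+6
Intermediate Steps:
q = Rational(-791479, 2) (q = Mul(Rational(1, 4), Add(-1637381, Mul(-1, -54423))) = Mul(Rational(1, 4), Add(-1637381, 54423)) = Mul(Rational(1, 4), -1582958) = Rational(-791479, 2) ≈ -3.9574e+5)
Function('x')(a, E) = Add(a, Mul(E, a)) (Function('x')(a, E) = Add(Mul(E, a), a) = Add(a, Mul(E, a)))
Function('l')(D, Z) = Mul(8, Pow(Z, 2)) (Function('l')(D, Z) = Mul(Add(Z, Z), Mul(Z, Add(1, Add(3, 0)))) = Mul(Mul(2, Z), Mul(Z, Add(1, 3))) = Mul(Mul(2, Z), Mul(Z, 4)) = Mul(Mul(2, Z), Mul(4, Z)) = Mul(8, Pow(Z, 2)))
Function('p')(Q, L) = Mul(4, L, Q) (Function('p')(Q, L) = Mul(Mul(2, Q), Mul(2, L)) = Mul(4, L, Q))
Add(q, Function('p')(-793, Function('l')(42, -19))) = Add(Rational(-791479, 2), Mul(4, Mul(8, Pow(-19, 2)), -793)) = Add(Rational(-791479, 2), Mul(4, Mul(8, 361), -793)) = Add(Rational(-791479, 2), Mul(4, 2888, -793)) = Add(Rational(-791479, 2), -9160736) = Rational(-19112951, 2)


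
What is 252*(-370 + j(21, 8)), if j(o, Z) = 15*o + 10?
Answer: -11340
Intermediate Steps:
j(o, Z) = 10 + 15*o
252*(-370 + j(21, 8)) = 252*(-370 + (10 + 15*21)) = 252*(-370 + (10 + 315)) = 252*(-370 + 325) = 252*(-45) = -11340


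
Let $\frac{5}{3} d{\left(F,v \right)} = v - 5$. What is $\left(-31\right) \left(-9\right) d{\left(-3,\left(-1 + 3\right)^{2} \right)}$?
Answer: $- \frac{837}{5} \approx -167.4$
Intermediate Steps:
$d{\left(F,v \right)} = -3 + \frac{3 v}{5}$ ($d{\left(F,v \right)} = \frac{3 \left(v - 5\right)}{5} = \frac{3 \left(-5 + v\right)}{5} = -3 + \frac{3 v}{5}$)
$\left(-31\right) \left(-9\right) d{\left(-3,\left(-1 + 3\right)^{2} \right)} = \left(-31\right) \left(-9\right) \left(-3 + \frac{3 \left(-1 + 3\right)^{2}}{5}\right) = 279 \left(-3 + \frac{3 \cdot 2^{2}}{5}\right) = 279 \left(-3 + \frac{3}{5} \cdot 4\right) = 279 \left(-3 + \frac{12}{5}\right) = 279 \left(- \frac{3}{5}\right) = - \frac{837}{5}$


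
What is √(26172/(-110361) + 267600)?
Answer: 6*√10059397461517/36787 ≈ 517.30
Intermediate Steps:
√(26172/(-110361) + 267600) = √(26172*(-1/110361) + 267600) = √(-8724/36787 + 267600) = √(9844192476/36787) = 6*√10059397461517/36787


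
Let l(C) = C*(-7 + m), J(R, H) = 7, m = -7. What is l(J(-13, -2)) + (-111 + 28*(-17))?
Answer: -685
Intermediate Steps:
l(C) = -14*C (l(C) = C*(-7 - 7) = C*(-14) = -14*C)
l(J(-13, -2)) + (-111 + 28*(-17)) = -14*7 + (-111 + 28*(-17)) = -98 + (-111 - 476) = -98 - 587 = -685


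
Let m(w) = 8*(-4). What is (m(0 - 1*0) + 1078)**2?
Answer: 1094116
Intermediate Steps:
m(w) = -32
(m(0 - 1*0) + 1078)**2 = (-32 + 1078)**2 = 1046**2 = 1094116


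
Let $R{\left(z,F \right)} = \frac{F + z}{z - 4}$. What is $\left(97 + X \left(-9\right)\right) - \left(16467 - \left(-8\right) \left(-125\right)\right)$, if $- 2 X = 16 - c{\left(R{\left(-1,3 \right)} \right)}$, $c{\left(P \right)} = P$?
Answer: $- \frac{76481}{5} \approx -15296.0$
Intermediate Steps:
$R{\left(z,F \right)} = \frac{F + z}{-4 + z}$
$X = - \frac{41}{5}$ ($X = - \frac{16 - \frac{3 - 1}{-4 - 1}}{2} = - \frac{16 - \frac{1}{-5} \cdot 2}{2} = - \frac{16 - \left(- \frac{1}{5}\right) 2}{2} = - \frac{16 - - \frac{2}{5}}{2} = - \frac{16 + \frac{2}{5}}{2} = \left(- \frac{1}{2}\right) \frac{82}{5} = - \frac{41}{5} \approx -8.2$)
$\left(97 + X \left(-9\right)\right) - \left(16467 - \left(-8\right) \left(-125\right)\right) = \left(97 - - \frac{369}{5}\right) - \left(16467 - \left(-8\right) \left(-125\right)\right) = \left(97 + \frac{369}{5}\right) - \left(16467 - 1000\right) = \frac{854}{5} - \left(16467 - 1000\right) = \frac{854}{5} - 15467 = - \frac{76481}{5}$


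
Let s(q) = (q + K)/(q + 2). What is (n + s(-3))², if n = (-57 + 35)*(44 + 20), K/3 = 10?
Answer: 2059225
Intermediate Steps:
K = 30 (K = 3*10 = 30)
s(q) = (30 + q)/(2 + q) (s(q) = (q + 30)/(q + 2) = (30 + q)/(2 + q))
n = -1408 (n = -22*64 = -1408)
(n + s(-3))² = (-1408 + (30 - 3)/(2 - 3))² = (-1408 + 27/(-1))² = (-1408 - 1*27)² = (-1408 - 27)² = (-1435)² = 2059225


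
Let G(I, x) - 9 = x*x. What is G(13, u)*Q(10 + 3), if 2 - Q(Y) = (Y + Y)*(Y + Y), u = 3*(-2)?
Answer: -30330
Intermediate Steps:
u = -6
G(I, x) = 9 + x² (G(I, x) = 9 + x*x = 9 + x²)
Q(Y) = 2 - 4*Y² (Q(Y) = 2 - (Y + Y)*(Y + Y) = 2 - 2*Y*2*Y = 2 - 4*Y²)
G(13, u)*Q(10 + 3) = (9 + (-6)²)*(2 - 4*(10 + 3)²) = (9 + 36)*(2 - 4*13²) = 45*(2 - 4*169) = 45*(2 - 676) = 45*(-674) = -30330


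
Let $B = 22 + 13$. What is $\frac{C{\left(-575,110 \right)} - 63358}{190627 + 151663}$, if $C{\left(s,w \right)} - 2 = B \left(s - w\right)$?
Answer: $- \frac{87331}{342290} \approx -0.25514$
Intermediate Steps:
$B = 35$
$C{\left(s,w \right)} = 2 - 35 w + 35 s$ ($C{\left(s,w \right)} = 2 + 35 \left(s - w\right) = 2 + \left(- 35 w + 35 s\right) = 2 - 35 w + 35 s$)
$\frac{C{\left(-575,110 \right)} - 63358}{190627 + 151663} = \frac{\left(2 - 3850 + 35 \left(-575\right)\right) - 63358}{190627 + 151663} = \frac{\left(2 - 3850 - 20125\right) - 63358}{342290} = \left(-23973 - 63358\right) \frac{1}{342290} = \left(-87331\right) \frac{1}{342290} = - \frac{87331}{342290}$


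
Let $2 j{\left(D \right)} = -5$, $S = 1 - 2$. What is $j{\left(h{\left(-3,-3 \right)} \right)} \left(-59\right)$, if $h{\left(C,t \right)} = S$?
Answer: $\frac{295}{2} \approx 147.5$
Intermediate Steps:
$S = -1$
$h{\left(C,t \right)} = -1$
$j{\left(D \right)} = - \frac{5}{2}$ ($j{\left(D \right)} = \frac{1}{2} \left(-5\right) = - \frac{5}{2}$)
$j{\left(h{\left(-3,-3 \right)} \right)} \left(-59\right) = \left(- \frac{5}{2}\right) \left(-59\right) = \frac{295}{2}$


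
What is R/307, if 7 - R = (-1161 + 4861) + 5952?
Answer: -9645/307 ≈ -31.417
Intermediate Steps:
R = -9645 (R = 7 - ((-1161 + 4861) + 5952) = 7 - (3700 + 5952) = 7 - 1*9652 = 7 - 9652 = -9645)
R/307 = -9645/307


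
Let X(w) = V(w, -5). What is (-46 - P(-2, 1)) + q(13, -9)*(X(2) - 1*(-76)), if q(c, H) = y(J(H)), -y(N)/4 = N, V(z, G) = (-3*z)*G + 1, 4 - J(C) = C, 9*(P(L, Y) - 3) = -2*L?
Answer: -50521/9 ≈ -5613.4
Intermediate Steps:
P(L, Y) = 3 - 2*L/9 (P(L, Y) = 3 + (-2*L)/9 = 3 - 2*L/9)
J(C) = 4 - C
V(z, G) = 1 - 3*G*z (V(z, G) = -3*G*z + 1 = 1 - 3*G*z)
X(w) = 1 + 15*w (X(w) = 1 - 3*(-5)*w = 1 + 15*w)
y(N) = -4*N
q(c, H) = -16 + 4*H (q(c, H) = -4*(4 - H) = -16 + 4*H)
(-46 - P(-2, 1)) + q(13, -9)*(X(2) - 1*(-76)) = (-46 - (3 - 2/9*(-2))) + (-16 + 4*(-9))*((1 + 15*2) - 1*(-76)) = (-46 - (3 + 4/9)) + (-16 - 36)*((1 + 30) + 76) = (-46 - 1*31/9) - 52*(31 + 76) = (-46 - 31/9) - 52*107 = -445/9 - 5564 = -50521/9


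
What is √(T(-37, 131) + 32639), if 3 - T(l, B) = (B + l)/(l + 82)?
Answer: 2*√1835995/15 ≈ 180.67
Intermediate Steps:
T(l, B) = 3 - (B + l)/(82 + l) (T(l, B) = 3 - (B + l)/(l + 82) = 3 - (B + l)/(82 + l))
√(T(-37, 131) + 32639) = √((246 - 1*131 + 2*(-37))/(82 - 37) + 32639) = √((246 - 131 - 74)/45 + 32639) = √((1/45)*41 + 32639) = √(41/45 + 32639) = √(1468796/45) = 2*√1835995/15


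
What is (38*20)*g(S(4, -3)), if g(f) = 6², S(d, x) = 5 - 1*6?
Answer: 27360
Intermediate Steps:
S(d, x) = -1 (S(d, x) = 5 - 6 = -1)
g(f) = 36
(38*20)*g(S(4, -3)) = (38*20)*36 = 760*36 = 27360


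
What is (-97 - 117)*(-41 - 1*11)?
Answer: 11128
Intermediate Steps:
(-97 - 117)*(-41 - 1*11) = -214*(-41 - 11) = -214*(-52) = 11128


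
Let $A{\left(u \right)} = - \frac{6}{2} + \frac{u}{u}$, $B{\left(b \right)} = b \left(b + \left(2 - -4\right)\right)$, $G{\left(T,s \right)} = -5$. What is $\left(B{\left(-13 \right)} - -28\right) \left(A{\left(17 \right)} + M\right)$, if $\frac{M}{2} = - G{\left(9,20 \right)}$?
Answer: $952$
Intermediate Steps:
$B{\left(b \right)} = b \left(6 + b\right)$ ($B{\left(b \right)} = b \left(b + \left(2 + 4\right)\right) = b \left(b + 6\right) = b \left(6 + b\right)$)
$A{\left(u \right)} = -2$ ($A{\left(u \right)} = \left(-6\right) \frac{1}{2} + 1 = -3 + 1 = -2$)
$M = 10$ ($M = 2 \left(\left(-1\right) \left(-5\right)\right) = 2 \cdot 5 = 10$)
$\left(B{\left(-13 \right)} - -28\right) \left(A{\left(17 \right)} + M\right) = \left(- 13 \left(6 - 13\right) - -28\right) \left(-2 + 10\right) = \left(\left(-13\right) \left(-7\right) + 28\right) 8 = \left(91 + 28\right) 8 = 119 \cdot 8 = 952$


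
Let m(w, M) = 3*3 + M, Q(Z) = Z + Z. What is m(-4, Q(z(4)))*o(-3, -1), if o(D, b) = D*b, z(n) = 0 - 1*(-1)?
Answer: 33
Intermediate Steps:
z(n) = 1 (z(n) = 0 + 1 = 1)
Q(Z) = 2*Z
m(w, M) = 9 + M
m(-4, Q(z(4)))*o(-3, -1) = (9 + 2*1)*(-3*(-1)) = (9 + 2)*3 = 11*3 = 33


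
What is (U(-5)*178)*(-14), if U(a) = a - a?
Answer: 0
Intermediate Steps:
U(a) = 0
(U(-5)*178)*(-14) = (0*178)*(-14) = 0*(-14) = 0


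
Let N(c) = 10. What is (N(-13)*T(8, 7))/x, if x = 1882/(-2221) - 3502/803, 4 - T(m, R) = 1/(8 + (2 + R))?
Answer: -597460105/78958098 ≈ -7.5668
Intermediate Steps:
T(m, R) = 4 - 1/(10 + R) (T(m, R) = 4 - 1/(8 + (2 + R)) = 4 - 1/(10 + R))
x = -9289188/1783463 (x = 1882*(-1/2221) - 3502*1/803 = -1882/2221 - 3502/803 = -9289188/1783463 ≈ -5.2085)
(N(-13)*T(8, 7))/x = (10*((39 + 4*7)/(10 + 7)))/(-9289188/1783463) = (10*((39 + 28)/17))*(-1783463/9289188) = (10*((1/17)*67))*(-1783463/9289188) = (10*(67/17))*(-1783463/9289188) = (670/17)*(-1783463/9289188) = -597460105/78958098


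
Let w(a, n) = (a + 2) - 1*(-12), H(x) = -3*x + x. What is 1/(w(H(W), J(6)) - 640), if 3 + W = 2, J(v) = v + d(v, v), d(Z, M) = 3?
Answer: -1/624 ≈ -0.0016026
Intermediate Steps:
J(v) = 3 + v (J(v) = v + 3 = 3 + v)
W = -1 (W = -3 + 2 = -1)
H(x) = -2*x
w(a, n) = 14 + a (w(a, n) = (2 + a) + 12 = 14 + a)
1/(w(H(W), J(6)) - 640) = 1/((14 - 2*(-1)) - 640) = 1/((14 + 2) - 640) = 1/(16 - 640) = 1/(-624) = -1/624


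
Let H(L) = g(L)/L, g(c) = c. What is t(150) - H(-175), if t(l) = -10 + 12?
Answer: 1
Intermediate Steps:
t(l) = 2
H(L) = 1 (H(L) = L/L = 1)
t(150) - H(-175) = 2 - 1*1 = 2 - 1 = 1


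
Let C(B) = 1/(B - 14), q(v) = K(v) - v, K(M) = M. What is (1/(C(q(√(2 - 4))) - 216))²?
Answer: 196/9150625 ≈ 2.1419e-5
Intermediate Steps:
q(v) = 0 (q(v) = v - v = 0)
C(B) = 1/(-14 + B)
(1/(C(q(√(2 - 4))) - 216))² = (1/(1/(-14 + 0) - 216))² = (1/(1/(-14) - 216))² = (1/(-1/14 - 216))² = (1/(-3025/14))² = (-14/3025)² = 196/9150625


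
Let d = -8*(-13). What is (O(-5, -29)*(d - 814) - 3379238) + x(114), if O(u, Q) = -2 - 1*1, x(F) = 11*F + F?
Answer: -3375740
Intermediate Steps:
d = 104
x(F) = 12*F
O(u, Q) = -3 (O(u, Q) = -2 - 1 = -3)
(O(-5, -29)*(d - 814) - 3379238) + x(114) = (-3*(104 - 814) - 3379238) + 12*114 = (-3*(-710) - 3379238) + 1368 = (2130 - 3379238) + 1368 = -3377108 + 1368 = -3375740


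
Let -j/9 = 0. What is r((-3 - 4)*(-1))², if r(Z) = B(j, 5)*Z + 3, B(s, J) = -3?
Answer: 324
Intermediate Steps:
j = 0 (j = -9*0 = 0)
r(Z) = 3 - 3*Z (r(Z) = -3*Z + 3 = 3 - 3*Z)
r((-3 - 4)*(-1))² = (3 - 3*(-3 - 4)*(-1))² = (3 - (-21)*(-1))² = (3 - 3*7)² = (3 - 21)² = (-18)² = 324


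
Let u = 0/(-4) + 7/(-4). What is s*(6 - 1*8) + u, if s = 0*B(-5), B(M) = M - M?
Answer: -7/4 ≈ -1.7500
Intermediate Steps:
B(M) = 0
s = 0 (s = 0*0 = 0)
u = -7/4 (u = 0*(-¼) + 7*(-¼) = 0 - 7/4 = -7/4 ≈ -1.7500)
s*(6 - 1*8) + u = 0*(6 - 1*8) - 7/4 = 0*(6 - 8) - 7/4 = 0*(-2) - 7/4 = 0 - 7/4 = -7/4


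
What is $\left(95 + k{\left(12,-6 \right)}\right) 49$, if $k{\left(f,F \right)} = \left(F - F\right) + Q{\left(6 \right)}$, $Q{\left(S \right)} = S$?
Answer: $4949$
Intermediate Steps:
$k{\left(f,F \right)} = 6$ ($k{\left(f,F \right)} = \left(F - F\right) + 6 = 0 + 6 = 6$)
$\left(95 + k{\left(12,-6 \right)}\right) 49 = \left(95 + 6\right) 49 = 101 \cdot 49 = 4949$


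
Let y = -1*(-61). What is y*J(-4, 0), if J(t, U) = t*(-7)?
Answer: 1708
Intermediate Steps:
J(t, U) = -7*t
y = 61
y*J(-4, 0) = 61*(-7*(-4)) = 61*28 = 1708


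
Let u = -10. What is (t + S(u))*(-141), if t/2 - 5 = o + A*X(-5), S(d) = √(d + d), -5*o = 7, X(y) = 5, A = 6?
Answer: -47376/5 - 282*I*√5 ≈ -9475.2 - 630.57*I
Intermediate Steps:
o = -7/5 (o = -⅕*7 = -7/5 ≈ -1.4000)
S(d) = √2*√d (S(d) = √(2*d) = √2*√d)
t = 336/5 (t = 10 + 2*(-7/5 + 6*5) = 10 + 2*(-7/5 + 30) = 10 + 2*(143/5) = 10 + 286/5 = 336/5 ≈ 67.200)
(t + S(u))*(-141) = (336/5 + √2*√(-10))*(-141) = (336/5 + √2*(I*√10))*(-141) = (336/5 + 2*I*√5)*(-141) = -47376/5 - 282*I*√5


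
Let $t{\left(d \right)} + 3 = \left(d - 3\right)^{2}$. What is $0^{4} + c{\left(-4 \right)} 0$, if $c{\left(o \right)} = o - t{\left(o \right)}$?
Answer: $0$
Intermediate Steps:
$t{\left(d \right)} = -3 + \left(-3 + d\right)^{2}$ ($t{\left(d \right)} = -3 + \left(d - 3\right)^{2} = -3 + \left(-3 + d\right)^{2}$)
$c{\left(o \right)} = 3 + o - \left(-3 + o\right)^{2}$ ($c{\left(o \right)} = o - \left(-3 + \left(-3 + o\right)^{2}\right) = 3 + o - \left(-3 + o\right)^{2}$)
$0^{4} + c{\left(-4 \right)} 0 = 0^{4} + \left(3 - 4 - \left(-3 - 4\right)^{2}\right) 0 = 0 + \left(3 - 4 - \left(-7\right)^{2}\right) 0 = 0 + \left(3 - 4 - 49\right) 0 = 0 - 0 = 0 + 0 = 0$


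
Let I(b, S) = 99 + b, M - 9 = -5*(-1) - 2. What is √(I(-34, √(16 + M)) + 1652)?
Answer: √1717 ≈ 41.437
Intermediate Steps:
M = 12 (M = 9 + (-5*(-1) - 2) = 9 + (5 - 2) = 9 + 3 = 12)
√(I(-34, √(16 + M)) + 1652) = √((99 - 34) + 1652) = √(65 + 1652) = √1717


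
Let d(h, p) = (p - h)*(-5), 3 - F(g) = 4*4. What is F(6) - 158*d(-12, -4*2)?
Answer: 3147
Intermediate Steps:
F(g) = -13 (F(g) = 3 - 4*4 = 3 - 1*16 = 3 - 16 = -13)
d(h, p) = -5*p + 5*h
F(6) - 158*d(-12, -4*2) = -13 - 158*(-(-20)*2 + 5*(-12)) = -13 - 158*(-5*(-8) - 60) = -13 - 158*(40 - 60) = -13 - 158*(-20) = -13 + 3160 = 3147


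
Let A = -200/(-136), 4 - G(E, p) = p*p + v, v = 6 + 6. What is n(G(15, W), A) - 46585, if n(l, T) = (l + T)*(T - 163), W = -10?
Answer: -8490059/289 ≈ -29377.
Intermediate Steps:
v = 12
G(E, p) = -8 - p² (G(E, p) = 4 - (p*p + 12) = 4 - (p² + 12) = 4 - (12 + p²) = 4 + (-12 - p²) = -8 - p²)
A = 25/17 (A = -200*(-1/136) = 25/17 ≈ 1.4706)
n(l, T) = (-163 + T)*(T + l) (n(l, T) = (T + l)*(-163 + T) = (-163 + T)*(T + l))
n(G(15, W), A) - 46585 = ((25/17)² - 163*25/17 - 163*(-8 - 1*(-10)²) + 25*(-8 - 1*(-10)²)/17) - 46585 = (625/289 - 4075/17 - 163*(-8 - 1*100) + 25*(-8 - 1*100)/17) - 46585 = (625/289 - 4075/17 - 163*(-8 - 100) + 25*(-8 - 100)/17) - 46585 = (625/289 - 4075/17 - 163*(-108) + (25/17)*(-108)) - 46585 = (625/289 - 4075/17 + 17604 - 2700/17) - 46585 = 4973006/289 - 46585 = -8490059/289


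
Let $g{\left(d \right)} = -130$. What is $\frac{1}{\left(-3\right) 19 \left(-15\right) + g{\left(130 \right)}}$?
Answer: $\frac{1}{725} \approx 0.0013793$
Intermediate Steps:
$\frac{1}{\left(-3\right) 19 \left(-15\right) + g{\left(130 \right)}} = \frac{1}{\left(-3\right) 19 \left(-15\right) - 130} = \frac{1}{\left(-57\right) \left(-15\right) - 130} = \frac{1}{855 - 130} = \frac{1}{725}$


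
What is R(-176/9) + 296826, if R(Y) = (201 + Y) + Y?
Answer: 2672891/9 ≈ 2.9699e+5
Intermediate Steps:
R(Y) = 201 + 2*Y
R(-176/9) + 296826 = (201 + 2*(-176/9)) + 296826 = (201 - 352/9) + 296826 = 1457/9 + 296826 = 2672891/9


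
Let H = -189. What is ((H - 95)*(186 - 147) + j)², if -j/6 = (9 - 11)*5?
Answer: 121352256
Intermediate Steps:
j = 60 (j = -6*(9 - 11)*5 = -(-12)*5 = -6*(-10) = 60)
((H - 95)*(186 - 147) + j)² = ((-189 - 95)*(186 - 147) + 60)² = (-284*39 + 60)² = (-11076 + 60)² = (-11016)² = 121352256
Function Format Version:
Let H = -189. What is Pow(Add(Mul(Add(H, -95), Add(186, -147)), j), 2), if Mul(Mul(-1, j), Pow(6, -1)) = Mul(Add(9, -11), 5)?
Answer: 121352256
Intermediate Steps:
j = 60 (j = Mul(-6, Mul(Add(9, -11), 5)) = Mul(-6, Mul(-2, 5)) = Mul(-6, -10) = 60)
Pow(Add(Mul(Add(H, -95), Add(186, -147)), j), 2) = Pow(Add(Mul(Add(-189, -95), Add(186, -147)), 60), 2) = Pow(Add(Mul(-284, 39), 60), 2) = Pow(Add(-11076, 60), 2) = Pow(-11016, 2) = 121352256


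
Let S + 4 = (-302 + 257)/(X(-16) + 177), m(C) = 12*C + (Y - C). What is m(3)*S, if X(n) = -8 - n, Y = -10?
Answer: -3611/37 ≈ -97.595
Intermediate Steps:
m(C) = -10 + 11*C (m(C) = 12*C + (-10 - C) = -10 + 11*C)
S = -157/37 (S = -4 + (-302 + 257)/((-8 - 1*(-16)) + 177) = -4 - 45/((-8 + 16) + 177) = -4 - 45/(8 + 177) = -4 - 45/185 = -4 - 45*1/185 = -4 - 9/37 = -157/37 ≈ -4.2432)
m(3)*S = (-10 + 11*3)*(-157/37) = (-10 + 33)*(-157/37) = 23*(-157/37) = -3611/37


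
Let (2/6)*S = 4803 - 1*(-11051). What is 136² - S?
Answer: -29066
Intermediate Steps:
S = 47562 (S = 3*(4803 - 1*(-11051)) = 3*(4803 + 11051) = 3*15854 = 47562)
136² - S = 136² - 1*47562 = 18496 - 47562 = -29066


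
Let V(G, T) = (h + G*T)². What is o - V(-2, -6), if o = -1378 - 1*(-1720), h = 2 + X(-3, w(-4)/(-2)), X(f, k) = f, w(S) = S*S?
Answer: 221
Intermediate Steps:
w(S) = S²
h = -1 (h = 2 - 3 = -1)
o = 342 (o = -1378 + 1720 = 342)
V(G, T) = (-1 + G*T)²
o - V(-2, -6) = 342 - (-1 - 2*(-6))² = 342 - (-1 + 12)² = 342 - 1*11² = 342 - 1*121 = 342 - 121 = 221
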